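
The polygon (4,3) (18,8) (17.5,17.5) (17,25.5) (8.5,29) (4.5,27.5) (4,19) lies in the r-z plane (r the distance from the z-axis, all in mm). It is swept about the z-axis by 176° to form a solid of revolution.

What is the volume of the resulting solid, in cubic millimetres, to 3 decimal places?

Volume = 9485.015 mm³

Profile (r,z), 7 vertices: (4,3) (18,8) (17.5,17.5) (17,25.5) (8.5,29) (4.5,27.5) (4,19)
edge 0: (4,3)→(18,8)  cross = 4·8 − 18·3 = -22.0000; (r_i+r_j)·cross = 22·-22.0000 = -484.0000
edge 1: (18,8)→(17.5,17.5)  cross = 18·17.5 − 17.5·8 = 175.0000; (r_i+r_j)·cross = 35.5·175.0000 = 6212.5000
edge 2: (17.5,17.5)→(17,25.5)  cross = 17.5·25.5 − 17·17.5 = 148.7500; (r_i+r_j)·cross = 34.5·148.7500 = 5131.8750
edge 3: (17,25.5)→(8.5,29)  cross = 17·29 − 8.5·25.5 = 276.2500; (r_i+r_j)·cross = 25.5·276.2500 = 7044.3750
edge 4: (8.5,29)→(4.5,27.5)  cross = 8.5·27.5 − 4.5·29 = 103.2500; (r_i+r_j)·cross = 13·103.2500 = 1342.2500
edge 5: (4.5,27.5)→(4,19)  cross = 4.5·19 − 4·27.5 = -24.5000; (r_i+r_j)·cross = 8.5·-24.5000 = -208.2500
edge 6: (4,19)→(4,3)  cross = 4·3 − 4·19 = -64.0000; (r_i+r_j)·cross = 8·-64.0000 = -512.0000
Σcross = 592.7500 → A = |Σcross|/2 = 296.3750 mm²
Σ(r_i+r_j)·cross = 18526.7500 → first moment M = |Σ|/6 = 3087.7917
R_c = M/A = 3087.7917/296.3750 = 10.4185 mm
θ = 176° = 3.071779 rad
V = θ·R_c·A = 3.071779·10.4185·296.3750 = 9485.015 mm³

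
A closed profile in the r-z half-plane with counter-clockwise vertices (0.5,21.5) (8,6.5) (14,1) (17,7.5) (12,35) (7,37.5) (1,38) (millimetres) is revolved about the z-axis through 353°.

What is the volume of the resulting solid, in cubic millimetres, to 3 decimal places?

Profile (r,z), 7 vertices: (0.5,21.5) (8,6.5) (14,1) (17,7.5) (12,35) (7,37.5) (1,38)
edge 0: (0.5,21.5)→(8,6.5)  cross = 0.5·6.5 − 8·21.5 = -168.7500; (r_i+r_j)·cross = 8.5·-168.7500 = -1434.3750
edge 1: (8,6.5)→(14,1)  cross = 8·1 − 14·6.5 = -83.0000; (r_i+r_j)·cross = 22·-83.0000 = -1826.0000
edge 2: (14,1)→(17,7.5)  cross = 14·7.5 − 17·1 = 88.0000; (r_i+r_j)·cross = 31·88.0000 = 2728.0000
edge 3: (17,7.5)→(12,35)  cross = 17·35 − 12·7.5 = 505.0000; (r_i+r_j)·cross = 29·505.0000 = 14645.0000
edge 4: (12,35)→(7,37.5)  cross = 12·37.5 − 7·35 = 205.0000; (r_i+r_j)·cross = 19·205.0000 = 3895.0000
edge 5: (7,37.5)→(1,38)  cross = 7·38 − 1·37.5 = 228.5000; (r_i+r_j)·cross = 8·228.5000 = 1828.0000
edge 6: (1,38)→(0.5,21.5)  cross = 1·21.5 − 0.5·38 = 2.5000; (r_i+r_j)·cross = 1.5·2.5000 = 3.7500
Σcross = 777.2500 → A = |Σcross|/2 = 388.6250 mm²
Σ(r_i+r_j)·cross = 19839.3750 → first moment M = |Σ|/6 = 3306.5625
R_c = M/A = 3306.5625/388.6250 = 8.5084 mm
θ = 353° = 6.161012 rad
V = θ·R_c·A = 6.161012·8.5084·388.6250 = 20371.772 mm³

Volume = 20371.772 mm³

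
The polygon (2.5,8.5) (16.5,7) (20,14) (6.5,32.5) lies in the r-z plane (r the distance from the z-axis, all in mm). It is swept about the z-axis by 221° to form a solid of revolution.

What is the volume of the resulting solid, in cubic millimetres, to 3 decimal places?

Volume = 10008.572 mm³

Profile (r,z), 4 vertices: (2.5,8.5) (16.5,7) (20,14) (6.5,32.5)
edge 0: (2.5,8.5)→(16.5,7)  cross = 2.5·7 − 16.5·8.5 = -122.7500; (r_i+r_j)·cross = 19·-122.7500 = -2332.2500
edge 1: (16.5,7)→(20,14)  cross = 16.5·14 − 20·7 = 91.0000; (r_i+r_j)·cross = 36.5·91.0000 = 3321.5000
edge 2: (20,14)→(6.5,32.5)  cross = 20·32.5 − 6.5·14 = 559.0000; (r_i+r_j)·cross = 26.5·559.0000 = 14813.5000
edge 3: (6.5,32.5)→(2.5,8.5)  cross = 6.5·8.5 − 2.5·32.5 = -26.0000; (r_i+r_j)·cross = 9·-26.0000 = -234.0000
Σcross = 501.2500 → A = |Σcross|/2 = 250.6250 mm²
Σ(r_i+r_j)·cross = 15568.7500 → first moment M = |Σ|/6 = 2594.7917
R_c = M/A = 2594.7917/250.6250 = 10.3533 mm
θ = 221° = 3.857178 rad
V = θ·R_c·A = 3.857178·10.3533·250.6250 = 10008.572 mm³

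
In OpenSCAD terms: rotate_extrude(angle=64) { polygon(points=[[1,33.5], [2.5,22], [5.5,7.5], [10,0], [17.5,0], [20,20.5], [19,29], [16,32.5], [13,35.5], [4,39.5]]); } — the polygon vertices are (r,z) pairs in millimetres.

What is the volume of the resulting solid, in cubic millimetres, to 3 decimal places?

Profile (r,z), 10 vertices: (1,33.5) (2.5,22) (5.5,7.5) (10,0) (17.5,0) (20,20.5) (19,29) (16,32.5) (13,35.5) (4,39.5)
edge 0: (1,33.5)→(2.5,22)  cross = 1·22 − 2.5·33.5 = -61.7500; (r_i+r_j)·cross = 3.5·-61.7500 = -216.1250
edge 1: (2.5,22)→(5.5,7.5)  cross = 2.5·7.5 − 5.5·22 = -102.2500; (r_i+r_j)·cross = 8·-102.2500 = -818.0000
edge 2: (5.5,7.5)→(10,0)  cross = 5.5·0 − 10·7.5 = -75.0000; (r_i+r_j)·cross = 15.5·-75.0000 = -1162.5000
edge 3: (10,0)→(17.5,0)  cross = 10·0 − 17.5·0 = 0.0000; (r_i+r_j)·cross = 27.5·0.0000 = 0.0000
edge 4: (17.5,0)→(20,20.5)  cross = 17.5·20.5 − 20·0 = 358.7500; (r_i+r_j)·cross = 37.5·358.7500 = 13453.1250
edge 5: (20,20.5)→(19,29)  cross = 20·29 − 19·20.5 = 190.5000; (r_i+r_j)·cross = 39·190.5000 = 7429.5000
edge 6: (19,29)→(16,32.5)  cross = 19·32.5 − 16·29 = 153.5000; (r_i+r_j)·cross = 35·153.5000 = 5372.5000
edge 7: (16,32.5)→(13,35.5)  cross = 16·35.5 − 13·32.5 = 145.5000; (r_i+r_j)·cross = 29·145.5000 = 4219.5000
edge 8: (13,35.5)→(4,39.5)  cross = 13·39.5 − 4·35.5 = 371.5000; (r_i+r_j)·cross = 17·371.5000 = 6315.5000
edge 9: (4,39.5)→(1,33.5)  cross = 4·33.5 − 1·39.5 = 94.5000; (r_i+r_j)·cross = 5·94.5000 = 472.5000
Σcross = 1075.2500 → A = |Σcross|/2 = 537.6250 mm²
Σ(r_i+r_j)·cross = 35066.0000 → first moment M = |Σ|/6 = 5844.3333
R_c = M/A = 5844.3333/537.6250 = 10.8707 mm
θ = 64° = 1.117011 rad
V = θ·R_c·A = 1.117011·10.8707·537.6250 = 6528.183 mm³

Volume = 6528.183 mm³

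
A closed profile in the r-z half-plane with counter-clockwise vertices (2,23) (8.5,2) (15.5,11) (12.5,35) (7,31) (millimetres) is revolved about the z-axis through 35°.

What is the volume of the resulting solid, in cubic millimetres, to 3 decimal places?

Profile (r,z), 5 vertices: (2,23) (8.5,2) (15.5,11) (12.5,35) (7,31)
edge 0: (2,23)→(8.5,2)  cross = 2·2 − 8.5·23 = -191.5000; (r_i+r_j)·cross = 10.5·-191.5000 = -2010.7500
edge 1: (8.5,2)→(15.5,11)  cross = 8.5·11 − 15.5·2 = 62.5000; (r_i+r_j)·cross = 24·62.5000 = 1500.0000
edge 2: (15.5,11)→(12.5,35)  cross = 15.5·35 − 12.5·11 = 405.0000; (r_i+r_j)·cross = 28·405.0000 = 11340.0000
edge 3: (12.5,35)→(7,31)  cross = 12.5·31 − 7·35 = 142.5000; (r_i+r_j)·cross = 19.5·142.5000 = 2778.7500
edge 4: (7,31)→(2,23)  cross = 7·23 − 2·31 = 99.0000; (r_i+r_j)·cross = 9·99.0000 = 891.0000
Σcross = 517.5000 → A = |Σcross|/2 = 258.7500 mm²
Σ(r_i+r_j)·cross = 14499.0000 → first moment M = |Σ|/6 = 2416.5000
R_c = M/A = 2416.5000/258.7500 = 9.3391 mm
θ = 35° = 0.610865 rad
V = θ·R_c·A = 0.610865·9.3391·258.7500 = 1476.156 mm³

Volume = 1476.156 mm³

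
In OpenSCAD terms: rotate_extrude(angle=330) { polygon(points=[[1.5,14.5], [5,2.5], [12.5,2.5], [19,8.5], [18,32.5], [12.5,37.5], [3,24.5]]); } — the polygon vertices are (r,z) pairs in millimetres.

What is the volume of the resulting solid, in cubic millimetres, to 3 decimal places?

Volume = 28310.768 mm³

Profile (r,z), 7 vertices: (1.5,14.5) (5,2.5) (12.5,2.5) (19,8.5) (18,32.5) (12.5,37.5) (3,24.5)
edge 0: (1.5,14.5)→(5,2.5)  cross = 1.5·2.5 − 5·14.5 = -68.7500; (r_i+r_j)·cross = 6.5·-68.7500 = -446.8750
edge 1: (5,2.5)→(12.5,2.5)  cross = 5·2.5 − 12.5·2.5 = -18.7500; (r_i+r_j)·cross = 17.5·-18.7500 = -328.1250
edge 2: (12.5,2.5)→(19,8.5)  cross = 12.5·8.5 − 19·2.5 = 58.7500; (r_i+r_j)·cross = 31.5·58.7500 = 1850.6250
edge 3: (19,8.5)→(18,32.5)  cross = 19·32.5 − 18·8.5 = 464.5000; (r_i+r_j)·cross = 37·464.5000 = 17186.5000
edge 4: (18,32.5)→(12.5,37.5)  cross = 18·37.5 − 12.5·32.5 = 268.7500; (r_i+r_j)·cross = 30.5·268.7500 = 8196.8750
edge 5: (12.5,37.5)→(3,24.5)  cross = 12.5·24.5 − 3·37.5 = 193.7500; (r_i+r_j)·cross = 15.5·193.7500 = 3003.1250
edge 6: (3,24.5)→(1.5,14.5)  cross = 3·14.5 − 1.5·24.5 = 6.7500; (r_i+r_j)·cross = 4.5·6.7500 = 30.3750
Σcross = 905.0000 → A = |Σcross|/2 = 452.5000 mm²
Σ(r_i+r_j)·cross = 29492.5000 → first moment M = |Σ|/6 = 4915.4167
R_c = M/A = 4915.4167/452.5000 = 10.8628 mm
θ = 330° = 5.759587 rad
V = θ·R_c·A = 5.759587·10.8628·452.5000 = 28310.768 mm³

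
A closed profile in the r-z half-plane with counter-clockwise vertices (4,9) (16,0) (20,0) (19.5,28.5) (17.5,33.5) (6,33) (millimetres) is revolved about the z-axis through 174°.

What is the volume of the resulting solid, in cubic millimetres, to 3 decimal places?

Volume = 16915.002 mm³

Profile (r,z), 6 vertices: (4,9) (16,0) (20,0) (19.5,28.5) (17.5,33.5) (6,33)
edge 0: (4,9)→(16,0)  cross = 4·0 − 16·9 = -144.0000; (r_i+r_j)·cross = 20·-144.0000 = -2880.0000
edge 1: (16,0)→(20,0)  cross = 16·0 − 20·0 = 0.0000; (r_i+r_j)·cross = 36·0.0000 = 0.0000
edge 2: (20,0)→(19.5,28.5)  cross = 20·28.5 − 19.5·0 = 570.0000; (r_i+r_j)·cross = 39.5·570.0000 = 22515.0000
edge 3: (19.5,28.5)→(17.5,33.5)  cross = 19.5·33.5 − 17.5·28.5 = 154.5000; (r_i+r_j)·cross = 37·154.5000 = 5716.5000
edge 4: (17.5,33.5)→(6,33)  cross = 17.5·33 − 6·33.5 = 376.5000; (r_i+r_j)·cross = 23.5·376.5000 = 8847.7500
edge 5: (6,33)→(4,9)  cross = 6·9 − 4·33 = -78.0000; (r_i+r_j)·cross = 10·-78.0000 = -780.0000
Σcross = 879.0000 → A = |Σcross|/2 = 439.5000 mm²
Σ(r_i+r_j)·cross = 33419.2500 → first moment M = |Σ|/6 = 5569.8750
R_c = M/A = 5569.8750/439.5000 = 12.6732 mm
θ = 174° = 3.036873 rad
V = θ·R_c·A = 3.036873·12.6732·439.5000 = 16915.002 mm³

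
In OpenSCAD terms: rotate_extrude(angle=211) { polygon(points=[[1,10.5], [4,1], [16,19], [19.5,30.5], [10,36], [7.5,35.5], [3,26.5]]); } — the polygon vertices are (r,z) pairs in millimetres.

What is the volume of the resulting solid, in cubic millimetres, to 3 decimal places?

Volume = 11878.908 mm³

Profile (r,z), 7 vertices: (1,10.5) (4,1) (16,19) (19.5,30.5) (10,36) (7.5,35.5) (3,26.5)
edge 0: (1,10.5)→(4,1)  cross = 1·1 − 4·10.5 = -41.0000; (r_i+r_j)·cross = 5·-41.0000 = -205.0000
edge 1: (4,1)→(16,19)  cross = 4·19 − 16·1 = 60.0000; (r_i+r_j)·cross = 20·60.0000 = 1200.0000
edge 2: (16,19)→(19.5,30.5)  cross = 16·30.5 − 19.5·19 = 117.5000; (r_i+r_j)·cross = 35.5·117.5000 = 4171.2500
edge 3: (19.5,30.5)→(10,36)  cross = 19.5·36 − 10·30.5 = 397.0000; (r_i+r_j)·cross = 29.5·397.0000 = 11711.5000
edge 4: (10,36)→(7.5,35.5)  cross = 10·35.5 − 7.5·36 = 85.0000; (r_i+r_j)·cross = 17.5·85.0000 = 1487.5000
edge 5: (7.5,35.5)→(3,26.5)  cross = 7.5·26.5 − 3·35.5 = 92.2500; (r_i+r_j)·cross = 10.5·92.2500 = 968.6250
edge 6: (3,26.5)→(1,10.5)  cross = 3·10.5 − 1·26.5 = 5.0000; (r_i+r_j)·cross = 4·5.0000 = 20.0000
Σcross = 715.7500 → A = |Σcross|/2 = 357.8750 mm²
Σ(r_i+r_j)·cross = 19353.8750 → first moment M = |Σ|/6 = 3225.6458
R_c = M/A = 3225.6458/357.8750 = 9.0133 mm
θ = 211° = 3.682645 rad
V = θ·R_c·A = 3.682645·9.0133·357.8750 = 11878.908 mm³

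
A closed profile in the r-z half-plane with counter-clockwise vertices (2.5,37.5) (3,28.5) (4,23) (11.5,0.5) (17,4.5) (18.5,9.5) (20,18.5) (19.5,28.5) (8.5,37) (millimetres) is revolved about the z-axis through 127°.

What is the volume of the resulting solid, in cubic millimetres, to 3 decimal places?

Volume = 10873.975 mm³

Profile (r,z), 9 vertices: (2.5,37.5) (3,28.5) (4,23) (11.5,0.5) (17,4.5) (18.5,9.5) (20,18.5) (19.5,28.5) (8.5,37)
edge 0: (2.5,37.5)→(3,28.5)  cross = 2.5·28.5 − 3·37.5 = -41.2500; (r_i+r_j)·cross = 5.5·-41.2500 = -226.8750
edge 1: (3,28.5)→(4,23)  cross = 3·23 − 4·28.5 = -45.0000; (r_i+r_j)·cross = 7·-45.0000 = -315.0000
edge 2: (4,23)→(11.5,0.5)  cross = 4·0.5 − 11.5·23 = -262.5000; (r_i+r_j)·cross = 15.5·-262.5000 = -4068.7500
edge 3: (11.5,0.5)→(17,4.5)  cross = 11.5·4.5 − 17·0.5 = 43.2500; (r_i+r_j)·cross = 28.5·43.2500 = 1232.6250
edge 4: (17,4.5)→(18.5,9.5)  cross = 17·9.5 − 18.5·4.5 = 78.2500; (r_i+r_j)·cross = 35.5·78.2500 = 2777.8750
edge 5: (18.5,9.5)→(20,18.5)  cross = 18.5·18.5 − 20·9.5 = 152.2500; (r_i+r_j)·cross = 38.5·152.2500 = 5861.6250
edge 6: (20,18.5)→(19.5,28.5)  cross = 20·28.5 − 19.5·18.5 = 209.2500; (r_i+r_j)·cross = 39.5·209.2500 = 8265.3750
edge 7: (19.5,28.5)→(8.5,37)  cross = 19.5·37 − 8.5·28.5 = 479.2500; (r_i+r_j)·cross = 28·479.2500 = 13419.0000
edge 8: (8.5,37)→(2.5,37.5)  cross = 8.5·37.5 − 2.5·37 = 226.2500; (r_i+r_j)·cross = 11·226.2500 = 2488.7500
Σcross = 839.7500 → A = |Σcross|/2 = 419.8750 mm²
Σ(r_i+r_j)·cross = 29434.6250 → first moment M = |Σ|/6 = 4905.7708
R_c = M/A = 4905.7708/419.8750 = 11.6839 mm
θ = 127° = 2.216568 rad
V = θ·R_c·A = 2.216568·11.6839·419.8750 = 10873.975 mm³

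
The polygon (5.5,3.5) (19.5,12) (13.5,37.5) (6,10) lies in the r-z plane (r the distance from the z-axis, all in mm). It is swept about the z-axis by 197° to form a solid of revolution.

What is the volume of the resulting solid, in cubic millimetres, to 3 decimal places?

Profile (r,z), 4 vertices: (5.5,3.5) (19.5,12) (13.5,37.5) (6,10)
edge 0: (5.5,3.5)→(19.5,12)  cross = 5.5·12 − 19.5·3.5 = -2.2500; (r_i+r_j)·cross = 25·-2.2500 = -56.2500
edge 1: (19.5,12)→(13.5,37.5)  cross = 19.5·37.5 − 13.5·12 = 569.2500; (r_i+r_j)·cross = 33·569.2500 = 18785.2500
edge 2: (13.5,37.5)→(6,10)  cross = 13.5·10 − 6·37.5 = -90.0000; (r_i+r_j)·cross = 19.5·-90.0000 = -1755.0000
edge 3: (6,10)→(5.5,3.5)  cross = 6·3.5 − 5.5·10 = -34.0000; (r_i+r_j)·cross = 11.5·-34.0000 = -391.0000
Σcross = 443.0000 → A = |Σcross|/2 = 221.5000 mm²
Σ(r_i+r_j)·cross = 16583.0000 → first moment M = |Σ|/6 = 2763.8333
R_c = M/A = 2763.8333/221.5000 = 12.4778 mm
θ = 197° = 3.438299 rad
V = θ·R_c·A = 3.438299·12.4778·221.5000 = 9502.884 mm³

Volume = 9502.884 mm³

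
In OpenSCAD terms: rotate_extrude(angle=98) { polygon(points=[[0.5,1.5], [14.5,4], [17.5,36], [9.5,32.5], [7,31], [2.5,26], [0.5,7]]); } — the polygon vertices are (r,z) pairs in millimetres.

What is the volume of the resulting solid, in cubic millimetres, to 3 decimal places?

Profile (r,z), 7 vertices: (0.5,1.5) (14.5,4) (17.5,36) (9.5,32.5) (7,31) (2.5,26) (0.5,7)
edge 0: (0.5,1.5)→(14.5,4)  cross = 0.5·4 − 14.5·1.5 = -19.7500; (r_i+r_j)·cross = 15·-19.7500 = -296.2500
edge 1: (14.5,4)→(17.5,36)  cross = 14.5·36 − 17.5·4 = 452.0000; (r_i+r_j)·cross = 32·452.0000 = 14464.0000
edge 2: (17.5,36)→(9.5,32.5)  cross = 17.5·32.5 − 9.5·36 = 226.7500; (r_i+r_j)·cross = 27·226.7500 = 6122.2500
edge 3: (9.5,32.5)→(7,31)  cross = 9.5·31 − 7·32.5 = 67.0000; (r_i+r_j)·cross = 16.5·67.0000 = 1105.5000
edge 4: (7,31)→(2.5,26)  cross = 7·26 − 2.5·31 = 104.5000; (r_i+r_j)·cross = 9.5·104.5000 = 992.7500
edge 5: (2.5,26)→(0.5,7)  cross = 2.5·7 − 0.5·26 = 4.5000; (r_i+r_j)·cross = 3·4.5000 = 13.5000
edge 6: (0.5,7)→(0.5,1.5)  cross = 0.5·1.5 − 0.5·7 = -2.7500; (r_i+r_j)·cross = 1·-2.7500 = -2.7500
Σcross = 832.2500 → A = |Σcross|/2 = 416.1250 mm²
Σ(r_i+r_j)·cross = 22399.0000 → first moment M = |Σ|/6 = 3733.1667
R_c = M/A = 3733.1667/416.1250 = 8.9713 mm
θ = 98° = 1.710423 rad
V = θ·R_c·A = 1.710423·8.9713·416.1250 = 6385.293 mm³

Volume = 6385.293 mm³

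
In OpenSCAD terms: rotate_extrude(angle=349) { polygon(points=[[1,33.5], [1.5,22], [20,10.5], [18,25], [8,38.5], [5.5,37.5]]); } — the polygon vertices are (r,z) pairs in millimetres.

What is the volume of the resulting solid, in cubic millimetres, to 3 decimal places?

Volume = 17856.604 mm³

Profile (r,z), 6 vertices: (1,33.5) (1.5,22) (20,10.5) (18,25) (8,38.5) (5.5,37.5)
edge 0: (1,33.5)→(1.5,22)  cross = 1·22 − 1.5·33.5 = -28.2500; (r_i+r_j)·cross = 2.5·-28.2500 = -70.6250
edge 1: (1.5,22)→(20,10.5)  cross = 1.5·10.5 − 20·22 = -424.2500; (r_i+r_j)·cross = 21.5·-424.2500 = -9121.3750
edge 2: (20,10.5)→(18,25)  cross = 20·25 − 18·10.5 = 311.0000; (r_i+r_j)·cross = 38·311.0000 = 11818.0000
edge 3: (18,25)→(8,38.5)  cross = 18·38.5 − 8·25 = 493.0000; (r_i+r_j)·cross = 26·493.0000 = 12818.0000
edge 4: (8,38.5)→(5.5,37.5)  cross = 8·37.5 − 5.5·38.5 = 88.2500; (r_i+r_j)·cross = 13.5·88.2500 = 1191.3750
edge 5: (5.5,37.5)→(1,33.5)  cross = 5.5·33.5 − 1·37.5 = 146.7500; (r_i+r_j)·cross = 6.5·146.7500 = 953.8750
Σcross = 586.5000 → A = |Σcross|/2 = 293.2500 mm²
Σ(r_i+r_j)·cross = 17589.2500 → first moment M = |Σ|/6 = 2931.5417
R_c = M/A = 2931.5417/293.2500 = 9.9967 mm
θ = 349° = 6.091199 rad
V = θ·R_c·A = 6.091199·9.9967·293.2500 = 17856.604 mm³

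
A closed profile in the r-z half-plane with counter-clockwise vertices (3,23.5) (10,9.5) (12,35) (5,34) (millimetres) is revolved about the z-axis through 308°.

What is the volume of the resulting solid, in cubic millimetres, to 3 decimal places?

Volume = 5906.456 mm³

Profile (r,z), 4 vertices: (3,23.5) (10,9.5) (12,35) (5,34)
edge 0: (3,23.5)→(10,9.5)  cross = 3·9.5 − 10·23.5 = -206.5000; (r_i+r_j)·cross = 13·-206.5000 = -2684.5000
edge 1: (10,9.5)→(12,35)  cross = 10·35 − 12·9.5 = 236.0000; (r_i+r_j)·cross = 22·236.0000 = 5192.0000
edge 2: (12,35)→(5,34)  cross = 12·34 − 5·35 = 233.0000; (r_i+r_j)·cross = 17·233.0000 = 3961.0000
edge 3: (5,34)→(3,23.5)  cross = 5·23.5 − 3·34 = 15.5000; (r_i+r_j)·cross = 8·15.5000 = 124.0000
Σcross = 278.0000 → A = |Σcross|/2 = 139.0000 mm²
Σ(r_i+r_j)·cross = 6592.5000 → first moment M = |Σ|/6 = 1098.7500
R_c = M/A = 1098.7500/139.0000 = 7.9047 mm
θ = 308° = 5.375614 rad
V = θ·R_c·A = 5.375614·7.9047·139.0000 = 5906.456 mm³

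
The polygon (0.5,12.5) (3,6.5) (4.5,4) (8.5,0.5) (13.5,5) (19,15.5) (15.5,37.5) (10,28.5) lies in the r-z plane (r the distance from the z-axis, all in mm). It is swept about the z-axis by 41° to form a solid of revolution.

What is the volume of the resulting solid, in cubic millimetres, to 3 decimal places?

Profile (r,z), 8 vertices: (0.5,12.5) (3,6.5) (4.5,4) (8.5,0.5) (13.5,5) (19,15.5) (15.5,37.5) (10,28.5)
edge 0: (0.5,12.5)→(3,6.5)  cross = 0.5·6.5 − 3·12.5 = -34.2500; (r_i+r_j)·cross = 3.5·-34.2500 = -119.8750
edge 1: (3,6.5)→(4.5,4)  cross = 3·4 − 4.5·6.5 = -17.2500; (r_i+r_j)·cross = 7.5·-17.2500 = -129.3750
edge 2: (4.5,4)→(8.5,0.5)  cross = 4.5·0.5 − 8.5·4 = -31.7500; (r_i+r_j)·cross = 13·-31.7500 = -412.7500
edge 3: (8.5,0.5)→(13.5,5)  cross = 8.5·5 − 13.5·0.5 = 35.7500; (r_i+r_j)·cross = 22·35.7500 = 786.5000
edge 4: (13.5,5)→(19,15.5)  cross = 13.5·15.5 − 19·5 = 114.2500; (r_i+r_j)·cross = 32.5·114.2500 = 3713.1250
edge 5: (19,15.5)→(15.5,37.5)  cross = 19·37.5 − 15.5·15.5 = 472.2500; (r_i+r_j)·cross = 34.5·472.2500 = 16292.6250
edge 6: (15.5,37.5)→(10,28.5)  cross = 15.5·28.5 − 10·37.5 = 66.7500; (r_i+r_j)·cross = 25.5·66.7500 = 1702.1250
edge 7: (10,28.5)→(0.5,12.5)  cross = 10·12.5 − 0.5·28.5 = 110.7500; (r_i+r_j)·cross = 10.5·110.7500 = 1162.8750
Σcross = 716.5000 → A = |Σcross|/2 = 358.2500 mm²
Σ(r_i+r_j)·cross = 22995.2500 → first moment M = |Σ|/6 = 3832.5417
R_c = M/A = 3832.5417/358.2500 = 10.6980 mm
θ = 41° = 0.715585 rad
V = θ·R_c·A = 0.715585·10.6980·358.2500 = 2742.509 mm³

Volume = 2742.509 mm³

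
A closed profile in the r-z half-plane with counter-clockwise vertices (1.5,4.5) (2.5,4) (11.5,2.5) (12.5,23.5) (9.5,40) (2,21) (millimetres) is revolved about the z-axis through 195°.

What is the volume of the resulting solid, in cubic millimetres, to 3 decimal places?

Volume = 7114.507 mm³

Profile (r,z), 6 vertices: (1.5,4.5) (2.5,4) (11.5,2.5) (12.5,23.5) (9.5,40) (2,21)
edge 0: (1.5,4.5)→(2.5,4)  cross = 1.5·4 − 2.5·4.5 = -5.2500; (r_i+r_j)·cross = 4·-5.2500 = -21.0000
edge 1: (2.5,4)→(11.5,2.5)  cross = 2.5·2.5 − 11.5·4 = -39.7500; (r_i+r_j)·cross = 14·-39.7500 = -556.5000
edge 2: (11.5,2.5)→(12.5,23.5)  cross = 11.5·23.5 − 12.5·2.5 = 239.0000; (r_i+r_j)·cross = 24·239.0000 = 5736.0000
edge 3: (12.5,23.5)→(9.5,40)  cross = 12.5·40 − 9.5·23.5 = 276.7500; (r_i+r_j)·cross = 22·276.7500 = 6088.5000
edge 4: (9.5,40)→(2,21)  cross = 9.5·21 − 2·40 = 119.5000; (r_i+r_j)·cross = 11.5·119.5000 = 1374.2500
edge 5: (2,21)→(1.5,4.5)  cross = 2·4.5 − 1.5·21 = -22.5000; (r_i+r_j)·cross = 3.5·-22.5000 = -78.7500
Σcross = 567.7500 → A = |Σcross|/2 = 283.8750 mm²
Σ(r_i+r_j)·cross = 12542.5000 → first moment M = |Σ|/6 = 2090.4167
R_c = M/A = 2090.4167/283.8750 = 7.3639 mm
θ = 195° = 3.403392 rad
V = θ·R_c·A = 3.403392·7.3639·283.8750 = 7114.507 mm³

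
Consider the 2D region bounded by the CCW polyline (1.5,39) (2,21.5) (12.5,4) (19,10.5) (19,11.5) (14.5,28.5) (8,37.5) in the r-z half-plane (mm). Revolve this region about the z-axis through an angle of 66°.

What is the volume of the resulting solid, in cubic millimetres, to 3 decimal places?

Profile (r,z), 7 vertices: (1.5,39) (2,21.5) (12.5,4) (19,10.5) (19,11.5) (14.5,28.5) (8,37.5)
edge 0: (1.5,39)→(2,21.5)  cross = 1.5·21.5 − 2·39 = -45.7500; (r_i+r_j)·cross = 3.5·-45.7500 = -160.1250
edge 1: (2,21.5)→(12.5,4)  cross = 2·4 − 12.5·21.5 = -260.7500; (r_i+r_j)·cross = 14.5·-260.7500 = -3780.8750
edge 2: (12.5,4)→(19,10.5)  cross = 12.5·10.5 − 19·4 = 55.2500; (r_i+r_j)·cross = 31.5·55.2500 = 1740.3750
edge 3: (19,10.5)→(19,11.5)  cross = 19·11.5 − 19·10.5 = 19.0000; (r_i+r_j)·cross = 38·19.0000 = 722.0000
edge 4: (19,11.5)→(14.5,28.5)  cross = 19·28.5 − 14.5·11.5 = 374.7500; (r_i+r_j)·cross = 33.5·374.7500 = 12554.1250
edge 5: (14.5,28.5)→(8,37.5)  cross = 14.5·37.5 − 8·28.5 = 315.7500; (r_i+r_j)·cross = 22.5·315.7500 = 7104.3750
edge 6: (8,37.5)→(1.5,39)  cross = 8·39 − 1.5·37.5 = 255.7500; (r_i+r_j)·cross = 9.5·255.7500 = 2429.6250
Σcross = 714.0000 → A = |Σcross|/2 = 357.0000 mm²
Σ(r_i+r_j)·cross = 20609.5000 → first moment M = |Σ|/6 = 3434.9167
R_c = M/A = 3434.9167/357.0000 = 9.6216 mm
θ = 66° = 1.151917 rad
V = θ·R_c·A = 1.151917·9.6216·357.0000 = 3956.740 mm³

Volume = 3956.740 mm³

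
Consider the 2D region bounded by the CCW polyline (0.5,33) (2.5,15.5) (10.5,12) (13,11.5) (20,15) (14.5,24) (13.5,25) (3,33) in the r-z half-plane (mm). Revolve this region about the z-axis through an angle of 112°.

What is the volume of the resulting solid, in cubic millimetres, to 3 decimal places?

Volume = 4105.951 mm³

Profile (r,z), 8 vertices: (0.5,33) (2.5,15.5) (10.5,12) (13,11.5) (20,15) (14.5,24) (13.5,25) (3,33)
edge 0: (0.5,33)→(2.5,15.5)  cross = 0.5·15.5 − 2.5·33 = -74.7500; (r_i+r_j)·cross = 3·-74.7500 = -224.2500
edge 1: (2.5,15.5)→(10.5,12)  cross = 2.5·12 − 10.5·15.5 = -132.7500; (r_i+r_j)·cross = 13·-132.7500 = -1725.7500
edge 2: (10.5,12)→(13,11.5)  cross = 10.5·11.5 − 13·12 = -35.2500; (r_i+r_j)·cross = 23.5·-35.2500 = -828.3750
edge 3: (13,11.5)→(20,15)  cross = 13·15 − 20·11.5 = -35.0000; (r_i+r_j)·cross = 33·-35.0000 = -1155.0000
edge 4: (20,15)→(14.5,24)  cross = 20·24 − 14.5·15 = 262.5000; (r_i+r_j)·cross = 34.5·262.5000 = 9056.2500
edge 5: (14.5,24)→(13.5,25)  cross = 14.5·25 − 13.5·24 = 38.5000; (r_i+r_j)·cross = 28·38.5000 = 1078.0000
edge 6: (13.5,25)→(3,33)  cross = 13.5·33 − 3·25 = 370.5000; (r_i+r_j)·cross = 16.5·370.5000 = 6113.2500
edge 7: (3,33)→(0.5,33)  cross = 3·33 − 0.5·33 = 82.5000; (r_i+r_j)·cross = 3.5·82.5000 = 288.7500
Σcross = 476.2500 → A = |Σcross|/2 = 238.1250 mm²
Σ(r_i+r_j)·cross = 12602.8750 → first moment M = |Σ|/6 = 2100.4792
R_c = M/A = 2100.4792/238.1250 = 8.8209 mm
θ = 112° = 1.954769 rad
V = θ·R_c·A = 1.954769·8.8209·238.1250 = 4105.951 mm³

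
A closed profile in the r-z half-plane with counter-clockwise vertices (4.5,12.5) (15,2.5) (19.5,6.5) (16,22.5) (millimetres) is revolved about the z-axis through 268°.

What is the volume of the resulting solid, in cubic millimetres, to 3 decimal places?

Volume = 9474.241 mm³

Profile (r,z), 4 vertices: (4.5,12.5) (15,2.5) (19.5,6.5) (16,22.5)
edge 0: (4.5,12.5)→(15,2.5)  cross = 4.5·2.5 − 15·12.5 = -176.2500; (r_i+r_j)·cross = 19.5·-176.2500 = -3436.8750
edge 1: (15,2.5)→(19.5,6.5)  cross = 15·6.5 − 19.5·2.5 = 48.7500; (r_i+r_j)·cross = 34.5·48.7500 = 1681.8750
edge 2: (19.5,6.5)→(16,22.5)  cross = 19.5·22.5 − 16·6.5 = 334.7500; (r_i+r_j)·cross = 35.5·334.7500 = 11883.6250
edge 3: (16,22.5)→(4.5,12.5)  cross = 16·12.5 − 4.5·22.5 = 98.7500; (r_i+r_j)·cross = 20.5·98.7500 = 2024.3750
Σcross = 306.0000 → A = |Σcross|/2 = 153.0000 mm²
Σ(r_i+r_j)·cross = 12153.0000 → first moment M = |Σ|/6 = 2025.5000
R_c = M/A = 2025.5000/153.0000 = 13.2386 mm
θ = 268° = 4.677482 rad
V = θ·R_c·A = 4.677482·13.2386·153.0000 = 9474.241 mm³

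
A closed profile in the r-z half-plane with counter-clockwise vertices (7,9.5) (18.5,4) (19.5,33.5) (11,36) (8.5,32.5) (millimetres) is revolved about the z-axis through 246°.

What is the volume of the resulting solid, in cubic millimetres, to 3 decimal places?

Volume = 18405.025 mm³

Profile (r,z), 5 vertices: (7,9.5) (18.5,4) (19.5,33.5) (11,36) (8.5,32.5)
edge 0: (7,9.5)→(18.5,4)  cross = 7·4 − 18.5·9.5 = -147.7500; (r_i+r_j)·cross = 25.5·-147.7500 = -3767.6250
edge 1: (18.5,4)→(19.5,33.5)  cross = 18.5·33.5 − 19.5·4 = 541.7500; (r_i+r_j)·cross = 38·541.7500 = 20586.5000
edge 2: (19.5,33.5)→(11,36)  cross = 19.5·36 − 11·33.5 = 333.5000; (r_i+r_j)·cross = 30.5·333.5000 = 10171.7500
edge 3: (11,36)→(8.5,32.5)  cross = 11·32.5 − 8.5·36 = 51.5000; (r_i+r_j)·cross = 19.5·51.5000 = 1004.2500
edge 4: (8.5,32.5)→(7,9.5)  cross = 8.5·9.5 − 7·32.5 = -146.7500; (r_i+r_j)·cross = 15.5·-146.7500 = -2274.6250
Σcross = 632.2500 → A = |Σcross|/2 = 316.1250 mm²
Σ(r_i+r_j)·cross = 25720.2500 → first moment M = |Σ|/6 = 4286.7083
R_c = M/A = 4286.7083/316.1250 = 13.5602 mm
θ = 246° = 4.293510 rad
V = θ·R_c·A = 4.293510·13.5602·316.1250 = 18405.025 mm³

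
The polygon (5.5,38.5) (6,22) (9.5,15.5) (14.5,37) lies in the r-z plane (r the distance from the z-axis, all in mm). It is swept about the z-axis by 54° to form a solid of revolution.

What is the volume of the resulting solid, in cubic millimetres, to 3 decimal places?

Profile (r,z), 4 vertices: (5.5,38.5) (6,22) (9.5,15.5) (14.5,37)
edge 0: (5.5,38.5)→(6,22)  cross = 5.5·22 − 6·38.5 = -110.0000; (r_i+r_j)·cross = 11.5·-110.0000 = -1265.0000
edge 1: (6,22)→(9.5,15.5)  cross = 6·15.5 − 9.5·22 = -116.0000; (r_i+r_j)·cross = 15.5·-116.0000 = -1798.0000
edge 2: (9.5,15.5)→(14.5,37)  cross = 9.5·37 − 14.5·15.5 = 126.7500; (r_i+r_j)·cross = 24·126.7500 = 3042.0000
edge 3: (14.5,37)→(5.5,38.5)  cross = 14.5·38.5 − 5.5·37 = 354.7500; (r_i+r_j)·cross = 20·354.7500 = 7095.0000
Σcross = 255.5000 → A = |Σcross|/2 = 127.7500 mm²
Σ(r_i+r_j)·cross = 7074.0000 → first moment M = |Σ|/6 = 1179.0000
R_c = M/A = 1179.0000/127.7500 = 9.2290 mm
θ = 54° = 0.942478 rad
V = θ·R_c·A = 0.942478·9.2290·127.7500 = 1111.181 mm³

Volume = 1111.181 mm³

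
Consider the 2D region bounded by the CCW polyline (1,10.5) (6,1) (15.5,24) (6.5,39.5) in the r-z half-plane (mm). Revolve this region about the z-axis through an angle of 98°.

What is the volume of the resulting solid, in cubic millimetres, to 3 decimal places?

Volume = 3586.721 mm³

Profile (r,z), 4 vertices: (1,10.5) (6,1) (15.5,24) (6.5,39.5)
edge 0: (1,10.5)→(6,1)  cross = 1·1 − 6·10.5 = -62.0000; (r_i+r_j)·cross = 7·-62.0000 = -434.0000
edge 1: (6,1)→(15.5,24)  cross = 6·24 − 15.5·1 = 128.5000; (r_i+r_j)·cross = 21.5·128.5000 = 2762.7500
edge 2: (15.5,24)→(6.5,39.5)  cross = 15.5·39.5 − 6.5·24 = 456.2500; (r_i+r_j)·cross = 22·456.2500 = 10037.5000
edge 3: (6.5,39.5)→(1,10.5)  cross = 6.5·10.5 − 1·39.5 = 28.7500; (r_i+r_j)·cross = 7.5·28.7500 = 215.6250
Σcross = 551.5000 → A = |Σcross|/2 = 275.7500 mm²
Σ(r_i+r_j)·cross = 12581.8750 → first moment M = |Σ|/6 = 2096.9792
R_c = M/A = 2096.9792/275.7500 = 7.6046 mm
θ = 98° = 1.710423 rad
V = θ·R_c·A = 1.710423·7.6046·275.7500 = 3586.721 mm³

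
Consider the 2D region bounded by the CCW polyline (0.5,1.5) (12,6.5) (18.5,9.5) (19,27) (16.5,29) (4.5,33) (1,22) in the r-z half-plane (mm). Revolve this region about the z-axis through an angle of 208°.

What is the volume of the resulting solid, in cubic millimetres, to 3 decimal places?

Volume = 14748.335 mm³

Profile (r,z), 7 vertices: (0.5,1.5) (12,6.5) (18.5,9.5) (19,27) (16.5,29) (4.5,33) (1,22)
edge 0: (0.5,1.5)→(12,6.5)  cross = 0.5·6.5 − 12·1.5 = -14.7500; (r_i+r_j)·cross = 12.5·-14.7500 = -184.3750
edge 1: (12,6.5)→(18.5,9.5)  cross = 12·9.5 − 18.5·6.5 = -6.2500; (r_i+r_j)·cross = 30.5·-6.2500 = -190.6250
edge 2: (18.5,9.5)→(19,27)  cross = 18.5·27 − 19·9.5 = 319.0000; (r_i+r_j)·cross = 37.5·319.0000 = 11962.5000
edge 3: (19,27)→(16.5,29)  cross = 19·29 − 16.5·27 = 105.5000; (r_i+r_j)·cross = 35.5·105.5000 = 3745.2500
edge 4: (16.5,29)→(4.5,33)  cross = 16.5·33 − 4.5·29 = 414.0000; (r_i+r_j)·cross = 21·414.0000 = 8694.0000
edge 5: (4.5,33)→(1,22)  cross = 4.5·22 − 1·33 = 66.0000; (r_i+r_j)·cross = 5.5·66.0000 = 363.0000
edge 6: (1,22)→(0.5,1.5)  cross = 1·1.5 − 0.5·22 = -9.5000; (r_i+r_j)·cross = 1.5·-9.5000 = -14.2500
Σcross = 874.0000 → A = |Σcross|/2 = 437.0000 mm²
Σ(r_i+r_j)·cross = 24375.5000 → first moment M = |Σ|/6 = 4062.5833
R_c = M/A = 4062.5833/437.0000 = 9.2965 mm
θ = 208° = 3.630285 rad
V = θ·R_c·A = 3.630285·9.2965·437.0000 = 14748.335 mm³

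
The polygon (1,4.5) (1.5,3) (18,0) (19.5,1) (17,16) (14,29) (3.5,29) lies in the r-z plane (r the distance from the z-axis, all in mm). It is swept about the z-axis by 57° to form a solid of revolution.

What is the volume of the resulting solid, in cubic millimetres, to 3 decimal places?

Volume = 3977.402 mm³

Profile (r,z), 7 vertices: (1,4.5) (1.5,3) (18,0) (19.5,1) (17,16) (14,29) (3.5,29)
edge 0: (1,4.5)→(1.5,3)  cross = 1·3 − 1.5·4.5 = -3.7500; (r_i+r_j)·cross = 2.5·-3.7500 = -9.3750
edge 1: (1.5,3)→(18,0)  cross = 1.5·0 − 18·3 = -54.0000; (r_i+r_j)·cross = 19.5·-54.0000 = -1053.0000
edge 2: (18,0)→(19.5,1)  cross = 18·1 − 19.5·0 = 18.0000; (r_i+r_j)·cross = 37.5·18.0000 = 675.0000
edge 3: (19.5,1)→(17,16)  cross = 19.5·16 − 17·1 = 295.0000; (r_i+r_j)·cross = 36.5·295.0000 = 10767.5000
edge 4: (17,16)→(14,29)  cross = 17·29 − 14·16 = 269.0000; (r_i+r_j)·cross = 31·269.0000 = 8339.0000
edge 5: (14,29)→(3.5,29)  cross = 14·29 − 3.5·29 = 304.5000; (r_i+r_j)·cross = 17.5·304.5000 = 5328.7500
edge 6: (3.5,29)→(1,4.5)  cross = 3.5·4.5 − 1·29 = -13.2500; (r_i+r_j)·cross = 4.5·-13.2500 = -59.6250
Σcross = 815.5000 → A = |Σcross|/2 = 407.7500 mm²
Σ(r_i+r_j)·cross = 23988.2500 → first moment M = |Σ|/6 = 3998.0417
R_c = M/A = 3998.0417/407.7500 = 9.8051 mm
θ = 57° = 0.994838 rad
V = θ·R_c·A = 0.994838·9.8051·407.7500 = 3977.402 mm³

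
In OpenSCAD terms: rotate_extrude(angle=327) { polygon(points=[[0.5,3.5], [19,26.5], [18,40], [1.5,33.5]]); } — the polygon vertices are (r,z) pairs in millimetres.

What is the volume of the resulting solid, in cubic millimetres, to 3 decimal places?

Volume = 19022.305 mm³

Profile (r,z), 4 vertices: (0.5,3.5) (19,26.5) (18,40) (1.5,33.5)
edge 0: (0.5,3.5)→(19,26.5)  cross = 0.5·26.5 − 19·3.5 = -53.2500; (r_i+r_j)·cross = 19.5·-53.2500 = -1038.3750
edge 1: (19,26.5)→(18,40)  cross = 19·40 − 18·26.5 = 283.0000; (r_i+r_j)·cross = 37·283.0000 = 10471.0000
edge 2: (18,40)→(1.5,33.5)  cross = 18·33.5 − 1.5·40 = 543.0000; (r_i+r_j)·cross = 19.5·543.0000 = 10588.5000
edge 3: (1.5,33.5)→(0.5,3.5)  cross = 1.5·3.5 − 0.5·33.5 = -11.5000; (r_i+r_j)·cross = 2·-11.5000 = -23.0000
Σcross = 761.2500 → A = |Σcross|/2 = 380.6250 mm²
Σ(r_i+r_j)·cross = 19998.1250 → first moment M = |Σ|/6 = 3333.0208
R_c = M/A = 3333.0208/380.6250 = 8.7567 mm
θ = 327° = 5.707227 rad
V = θ·R_c·A = 5.707227·8.7567·380.6250 = 19022.305 mm³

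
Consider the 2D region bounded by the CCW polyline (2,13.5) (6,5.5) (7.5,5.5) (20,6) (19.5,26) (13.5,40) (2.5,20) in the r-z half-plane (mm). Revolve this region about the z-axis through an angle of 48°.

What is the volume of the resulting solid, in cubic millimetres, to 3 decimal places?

Profile (r,z), 7 vertices: (2,13.5) (6,5.5) (7.5,5.5) (20,6) (19.5,26) (13.5,40) (2.5,20)
edge 0: (2,13.5)→(6,5.5)  cross = 2·5.5 − 6·13.5 = -70.0000; (r_i+r_j)·cross = 8·-70.0000 = -560.0000
edge 1: (6,5.5)→(7.5,5.5)  cross = 6·5.5 − 7.5·5.5 = -8.2500; (r_i+r_j)·cross = 13.5·-8.2500 = -111.3750
edge 2: (7.5,5.5)→(20,6)  cross = 7.5·6 − 20·5.5 = -65.0000; (r_i+r_j)·cross = 27.5·-65.0000 = -1787.5000
edge 3: (20,6)→(19.5,26)  cross = 20·26 − 19.5·6 = 403.0000; (r_i+r_j)·cross = 39.5·403.0000 = 15918.5000
edge 4: (19.5,26)→(13.5,40)  cross = 19.5·40 − 13.5·26 = 429.0000; (r_i+r_j)·cross = 33·429.0000 = 14157.0000
edge 5: (13.5,40)→(2.5,20)  cross = 13.5·20 − 2.5·40 = 170.0000; (r_i+r_j)·cross = 16·170.0000 = 2720.0000
edge 6: (2.5,20)→(2,13.5)  cross = 2.5·13.5 − 2·20 = -6.2500; (r_i+r_j)·cross = 4.5·-6.2500 = -28.1250
Σcross = 852.5000 → A = |Σcross|/2 = 426.2500 mm²
Σ(r_i+r_j)·cross = 30308.5000 → first moment M = |Σ|/6 = 5051.4167
R_c = M/A = 5051.4167/426.2500 = 11.8508 mm
θ = 48° = 0.837758 rad
V = θ·R_c·A = 0.837758·11.8508·426.2500 = 4231.865 mm³

Volume = 4231.865 mm³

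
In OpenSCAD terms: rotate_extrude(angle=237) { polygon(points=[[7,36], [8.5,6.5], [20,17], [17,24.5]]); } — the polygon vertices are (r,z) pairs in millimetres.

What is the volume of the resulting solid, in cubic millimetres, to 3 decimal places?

Volume = 9916.747 mm³

Profile (r,z), 4 vertices: (7,36) (8.5,6.5) (20,17) (17,24.5)
edge 0: (7,36)→(8.5,6.5)  cross = 7·6.5 − 8.5·36 = -260.5000; (r_i+r_j)·cross = 15.5·-260.5000 = -4037.7500
edge 1: (8.5,6.5)→(20,17)  cross = 8.5·17 − 20·6.5 = 14.5000; (r_i+r_j)·cross = 28.5·14.5000 = 413.2500
edge 2: (20,17)→(17,24.5)  cross = 20·24.5 − 17·17 = 201.0000; (r_i+r_j)·cross = 37·201.0000 = 7437.0000
edge 3: (17,24.5)→(7,36)  cross = 17·36 − 7·24.5 = 440.5000; (r_i+r_j)·cross = 24·440.5000 = 10572.0000
Σcross = 395.5000 → A = |Σcross|/2 = 197.7500 mm²
Σ(r_i+r_j)·cross = 14384.5000 → first moment M = |Σ|/6 = 2397.4167
R_c = M/A = 2397.4167/197.7500 = 12.1235 mm
θ = 237° = 4.136430 rad
V = θ·R_c·A = 4.136430·12.1235·197.7500 = 9916.747 mm³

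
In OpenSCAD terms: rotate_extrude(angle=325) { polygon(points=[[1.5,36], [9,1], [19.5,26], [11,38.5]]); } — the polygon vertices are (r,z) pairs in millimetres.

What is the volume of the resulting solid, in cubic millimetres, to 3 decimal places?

Volume = 19976.021 mm³

Profile (r,z), 4 vertices: (1.5,36) (9,1) (19.5,26) (11,38.5)
edge 0: (1.5,36)→(9,1)  cross = 1.5·1 − 9·36 = -322.5000; (r_i+r_j)·cross = 10.5·-322.5000 = -3386.2500
edge 1: (9,1)→(19.5,26)  cross = 9·26 − 19.5·1 = 214.5000; (r_i+r_j)·cross = 28.5·214.5000 = 6113.2500
edge 2: (19.5,26)→(11,38.5)  cross = 19.5·38.5 − 11·26 = 464.7500; (r_i+r_j)·cross = 30.5·464.7500 = 14174.8750
edge 3: (11,38.5)→(1.5,36)  cross = 11·36 − 1.5·38.5 = 338.2500; (r_i+r_j)·cross = 12.5·338.2500 = 4228.1250
Σcross = 695.0000 → A = |Σcross|/2 = 347.5000 mm²
Σ(r_i+r_j)·cross = 21130.0000 → first moment M = |Σ|/6 = 3521.6667
R_c = M/A = 3521.6667/347.5000 = 10.1343 mm
θ = 325° = 5.672320 rad
V = θ·R_c·A = 5.672320·10.1343·347.5000 = 19976.021 mm³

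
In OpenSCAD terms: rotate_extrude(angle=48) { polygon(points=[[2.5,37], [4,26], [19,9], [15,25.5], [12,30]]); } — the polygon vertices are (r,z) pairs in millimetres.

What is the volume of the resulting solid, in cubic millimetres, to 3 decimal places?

Volume = 1402.965 mm³

Profile (r,z), 5 vertices: (2.5,37) (4,26) (19,9) (15,25.5) (12,30)
edge 0: (2.5,37)→(4,26)  cross = 2.5·26 − 4·37 = -83.0000; (r_i+r_j)·cross = 6.5·-83.0000 = -539.5000
edge 1: (4,26)→(19,9)  cross = 4·9 − 19·26 = -458.0000; (r_i+r_j)·cross = 23·-458.0000 = -10534.0000
edge 2: (19,9)→(15,25.5)  cross = 19·25.5 − 15·9 = 349.5000; (r_i+r_j)·cross = 34·349.5000 = 11883.0000
edge 3: (15,25.5)→(12,30)  cross = 15·30 − 12·25.5 = 144.0000; (r_i+r_j)·cross = 27·144.0000 = 3888.0000
edge 4: (12,30)→(2.5,37)  cross = 12·37 − 2.5·30 = 369.0000; (r_i+r_j)·cross = 14.5·369.0000 = 5350.5000
Σcross = 321.5000 → A = |Σcross|/2 = 160.7500 mm²
Σ(r_i+r_j)·cross = 10048.0000 → first moment M = |Σ|/6 = 1674.6667
R_c = M/A = 1674.6667/160.7500 = 10.4178 mm
θ = 48° = 0.837758 rad
V = θ·R_c·A = 0.837758·10.4178·160.7500 = 1402.965 mm³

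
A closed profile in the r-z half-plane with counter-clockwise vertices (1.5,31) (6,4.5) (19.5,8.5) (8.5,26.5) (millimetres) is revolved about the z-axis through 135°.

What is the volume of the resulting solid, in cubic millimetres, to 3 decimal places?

Profile (r,z), 4 vertices: (1.5,31) (6,4.5) (19.5,8.5) (8.5,26.5)
edge 0: (1.5,31)→(6,4.5)  cross = 1.5·4.5 − 6·31 = -179.2500; (r_i+r_j)·cross = 7.5·-179.2500 = -1344.3750
edge 1: (6,4.5)→(19.5,8.5)  cross = 6·8.5 − 19.5·4.5 = -36.7500; (r_i+r_j)·cross = 25.5·-36.7500 = -937.1250
edge 2: (19.5,8.5)→(8.5,26.5)  cross = 19.5·26.5 − 8.5·8.5 = 444.5000; (r_i+r_j)·cross = 28·444.5000 = 12446.0000
edge 3: (8.5,26.5)→(1.5,31)  cross = 8.5·31 − 1.5·26.5 = 223.7500; (r_i+r_j)·cross = 10·223.7500 = 2237.5000
Σcross = 452.2500 → A = |Σcross|/2 = 226.1250 mm²
Σ(r_i+r_j)·cross = 12402.0000 → first moment M = |Σ|/6 = 2067.0000
R_c = M/A = 2067.0000/226.1250 = 9.1410 mm
θ = 135° = 2.356194 rad
V = θ·R_c·A = 2.356194·9.1410·226.1250 = 4870.254 mm³

Volume = 4870.254 mm³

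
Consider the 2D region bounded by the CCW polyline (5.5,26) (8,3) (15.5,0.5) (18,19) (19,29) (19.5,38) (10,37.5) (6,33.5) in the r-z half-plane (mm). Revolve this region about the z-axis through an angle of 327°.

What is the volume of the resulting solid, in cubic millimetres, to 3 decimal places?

Profile (r,z), 8 vertices: (5.5,26) (8,3) (15.5,0.5) (18,19) (19,29) (19.5,38) (10,37.5) (6,33.5)
edge 0: (5.5,26)→(8,3)  cross = 5.5·3 − 8·26 = -191.5000; (r_i+r_j)·cross = 13.5·-191.5000 = -2585.2500
edge 1: (8,3)→(15.5,0.5)  cross = 8·0.5 − 15.5·3 = -42.5000; (r_i+r_j)·cross = 23.5·-42.5000 = -998.7500
edge 2: (15.5,0.5)→(18,19)  cross = 15.5·19 − 18·0.5 = 285.5000; (r_i+r_j)·cross = 33.5·285.5000 = 9564.2500
edge 3: (18,19)→(19,29)  cross = 18·29 − 19·19 = 161.0000; (r_i+r_j)·cross = 37·161.0000 = 5957.0000
edge 4: (19,29)→(19.5,38)  cross = 19·38 − 19.5·29 = 156.5000; (r_i+r_j)·cross = 38.5·156.5000 = 6025.2500
edge 5: (19.5,38)→(10,37.5)  cross = 19.5·37.5 − 10·38 = 351.2500; (r_i+r_j)·cross = 29.5·351.2500 = 10361.8750
edge 6: (10,37.5)→(6,33.5)  cross = 10·33.5 − 6·37.5 = 110.0000; (r_i+r_j)·cross = 16·110.0000 = 1760.0000
edge 7: (6,33.5)→(5.5,26)  cross = 6·26 − 5.5·33.5 = -28.2500; (r_i+r_j)·cross = 11.5·-28.2500 = -324.8750
Σcross = 802.0000 → A = |Σcross|/2 = 401.0000 mm²
Σ(r_i+r_j)·cross = 29759.5000 → first moment M = |Σ|/6 = 4959.9167
R_c = M/A = 4959.9167/401.0000 = 12.3689 mm
θ = 327° = 5.707227 rad
V = θ·R_c·A = 5.707227·12.3689·401.0000 = 28307.369 mm³

Volume = 28307.369 mm³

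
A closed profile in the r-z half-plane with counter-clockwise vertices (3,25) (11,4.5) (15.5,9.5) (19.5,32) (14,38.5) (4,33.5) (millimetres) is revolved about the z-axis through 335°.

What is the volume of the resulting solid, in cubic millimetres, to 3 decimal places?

Profile (r,z), 6 vertices: (3,25) (11,4.5) (15.5,9.5) (19.5,32) (14,38.5) (4,33.5)
edge 0: (3,25)→(11,4.5)  cross = 3·4.5 − 11·25 = -261.5000; (r_i+r_j)·cross = 14·-261.5000 = -3661.0000
edge 1: (11,4.5)→(15.5,9.5)  cross = 11·9.5 − 15.5·4.5 = 34.7500; (r_i+r_j)·cross = 26.5·34.7500 = 920.8750
edge 2: (15.5,9.5)→(19.5,32)  cross = 15.5·32 − 19.5·9.5 = 310.7500; (r_i+r_j)·cross = 35·310.7500 = 10876.2500
edge 3: (19.5,32)→(14,38.5)  cross = 19.5·38.5 − 14·32 = 302.7500; (r_i+r_j)·cross = 33.5·302.7500 = 10142.1250
edge 4: (14,38.5)→(4,33.5)  cross = 14·33.5 − 4·38.5 = 315.0000; (r_i+r_j)·cross = 18·315.0000 = 5670.0000
edge 5: (4,33.5)→(3,25)  cross = 4·25 − 3·33.5 = -0.5000; (r_i+r_j)·cross = 7·-0.5000 = -3.5000
Σcross = 701.2500 → A = |Σcross|/2 = 350.6250 mm²
Σ(r_i+r_j)·cross = 23944.7500 → first moment M = |Σ|/6 = 3990.7917
R_c = M/A = 3990.7917/350.6250 = 11.3819 mm
θ = 335° = 5.846853 rad
V = θ·R_c·A = 5.846853·11.3819·350.6250 = 23333.572 mm³

Volume = 23333.572 mm³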